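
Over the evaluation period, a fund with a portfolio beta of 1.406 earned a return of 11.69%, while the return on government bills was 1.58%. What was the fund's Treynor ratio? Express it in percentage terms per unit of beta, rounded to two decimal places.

Treynor = (R_P − R_f) / β_P = (11.69% − 1.58%) / 1.4060 = 10.11% / 1.4060 = 7.19%

7.19%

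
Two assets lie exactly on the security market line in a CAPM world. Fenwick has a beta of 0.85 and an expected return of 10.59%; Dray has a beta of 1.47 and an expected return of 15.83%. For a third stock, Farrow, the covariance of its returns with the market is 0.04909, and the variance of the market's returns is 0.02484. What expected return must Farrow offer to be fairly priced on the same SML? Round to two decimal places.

20.11%

MRP = (15.83% − 10.59%) / (1.47 − 0.85) = 8.4516%
R_f = 10.59% − 0.85 × 8.4516% = 3.4061%
β_Farrow = Cov / Var(R_m) = 0.04909 / 0.02484 = 1.9762
E(R_Farrow) = R_f + β × MRP = 3.4061% + 1.9762 × 8.4516% = 20.11%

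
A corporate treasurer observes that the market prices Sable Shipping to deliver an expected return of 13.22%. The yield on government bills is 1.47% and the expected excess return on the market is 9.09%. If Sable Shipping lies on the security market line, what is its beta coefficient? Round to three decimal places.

1.293

β = (E(R) − R_f) / MRP = (13.22% − 1.47%) / 9.09% = 11.75% / 9.09% = 1.293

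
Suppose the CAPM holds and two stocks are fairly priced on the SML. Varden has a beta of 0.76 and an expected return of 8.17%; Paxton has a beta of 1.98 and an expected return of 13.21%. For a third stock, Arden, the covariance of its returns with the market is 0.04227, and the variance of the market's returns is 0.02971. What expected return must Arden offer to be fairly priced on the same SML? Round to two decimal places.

10.91%

MRP = (13.21% − 8.17%) / (1.98 − 0.76) = 4.1311%
R_f = 8.17% − 0.76 × 4.1311% = 5.0304%
β_Arden = Cov / Var(R_m) = 0.04227 / 0.02971 = 1.4228
E(R_Arden) = R_f + β × MRP = 5.0304% + 1.4228 × 4.1311% = 10.91%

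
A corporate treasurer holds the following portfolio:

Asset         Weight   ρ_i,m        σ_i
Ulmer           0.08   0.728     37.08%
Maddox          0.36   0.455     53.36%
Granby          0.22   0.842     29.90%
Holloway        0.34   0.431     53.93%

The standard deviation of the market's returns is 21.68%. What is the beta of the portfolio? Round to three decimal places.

1.123

β_Ulmer = 0.728 × 37.08% / 21.68% = 1.2451
β_Maddox = 0.455 × 53.36% / 21.68% = 1.1199
β_Granby = 0.842 × 29.90% / 21.68% = 1.1612
β_Holloway = 0.431 × 53.93% / 21.68% = 1.0721
β_P = Σ w_i β_i = 0.08×1.2451 + 0.36×1.1199 + 0.22×1.1612 + 0.34×1.0721 = 1.1228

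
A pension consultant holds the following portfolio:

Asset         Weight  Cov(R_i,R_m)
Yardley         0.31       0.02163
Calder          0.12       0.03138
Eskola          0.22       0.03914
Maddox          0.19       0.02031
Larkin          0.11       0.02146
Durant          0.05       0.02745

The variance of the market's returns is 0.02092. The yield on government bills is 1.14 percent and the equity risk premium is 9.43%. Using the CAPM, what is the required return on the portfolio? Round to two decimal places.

β_Yardley = 0.02163 / 0.02092 = 1.0339
β_Calder = 0.03138 / 0.02092 = 1.5000
β_Eskola = 0.03914 / 0.02092 = 1.8709
β_Maddox = 0.02031 / 0.02092 = 0.9708
β_Larkin = 0.02146 / 0.02092 = 1.0258
β_Durant = 0.02745 / 0.02092 = 1.3121
β_P = Σ w_i β_i = 0.31×1.0339 + 0.12×1.5000 + 0.22×1.8709 + 0.19×0.9708 + 0.11×1.0258 + 0.05×1.3121 = 1.2750
E(R_P) = R_f + β_P × MRP = 1.14% + 1.2750 × 9.43% = 13.16%

13.16%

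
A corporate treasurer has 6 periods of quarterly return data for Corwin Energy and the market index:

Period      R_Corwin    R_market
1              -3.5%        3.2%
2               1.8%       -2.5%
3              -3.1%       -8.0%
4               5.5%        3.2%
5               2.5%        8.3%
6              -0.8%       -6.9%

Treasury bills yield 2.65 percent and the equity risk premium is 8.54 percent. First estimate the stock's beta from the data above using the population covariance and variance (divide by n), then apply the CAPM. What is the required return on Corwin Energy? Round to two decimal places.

Mean R_i = (-3.5 + 1.8 − 3.1 + 5.5 + 2.5 − 0.8) / 6 = 0.4000%
Mean R_m = (3.2 − 2.5 − 8.0 + 3.2 + 8.3 − 6.9) / 6 = -0.4500%
Σ(R_i − R̄_i)(R_m − R̄_m) = 54.0500  ⇒  Cov = 54.0500 / 6 = 9.0083
Σ(R_m − R̄_m)² = 206.0150  ⇒  Var(R_m) = 206.0150 / 6 = 34.3358
β = Cov / Var(R_m) = 9.0083 / 34.3358 = 0.2624
E(R) = R_f + β × MRP = 2.65% + 0.2624 × 8.54% = 4.89%

4.89%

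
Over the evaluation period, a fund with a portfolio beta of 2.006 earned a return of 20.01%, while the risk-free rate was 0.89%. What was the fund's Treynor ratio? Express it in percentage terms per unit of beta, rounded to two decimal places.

Treynor = (R_P − R_f) / β_P = (20.01% − 0.89%) / 2.0060 = 19.12% / 2.0060 = 9.53%

9.53%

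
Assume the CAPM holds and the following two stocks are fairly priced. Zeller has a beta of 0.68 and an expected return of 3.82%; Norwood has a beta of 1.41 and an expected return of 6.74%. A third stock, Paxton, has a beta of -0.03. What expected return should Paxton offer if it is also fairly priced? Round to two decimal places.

0.98%

MRP (SML slope) = (6.74% − 3.82%) / (1.41 − 0.68) = 2.92% / 0.73 = 4.0000%
R_f (intercept) = 3.82% − 0.68 × 4.0000% = 1.1000%
E(R_Paxton) = R_f + β × MRP = 1.1000% + -0.03 × 4.0000% = 0.98%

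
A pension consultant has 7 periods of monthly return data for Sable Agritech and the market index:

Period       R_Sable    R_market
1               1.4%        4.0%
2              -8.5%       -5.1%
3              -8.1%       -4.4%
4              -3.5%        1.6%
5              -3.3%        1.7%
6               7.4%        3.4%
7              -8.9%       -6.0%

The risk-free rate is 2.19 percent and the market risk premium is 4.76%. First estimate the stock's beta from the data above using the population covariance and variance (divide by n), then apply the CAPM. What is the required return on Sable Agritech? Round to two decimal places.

Mean R_i = (1.4 − 8.5 − 8.1 − 3.5 − 3.3 + 7.4 − 8.9) / 7 = -3.3571%
Mean R_m = (4.0 − 5.1 − 4.4 + 1.6 + 1.7 + 3.4 − 6.0) / 7 = -0.6857%
Σ(R_i − R̄_i)(R_m − R̄_m) = 135.8257  ⇒  Cov = 135.8257 / 7 = 19.4037
Σ(R_m − R̄_m)² = 111.0886  ⇒  Var(R_m) = 111.0886 / 7 = 15.8698
β = Cov / Var(R_m) = 19.4037 / 15.8698 = 1.2227
E(R) = R_f + β × MRP = 2.19% + 1.2227 × 4.76% = 8.01%

8.01%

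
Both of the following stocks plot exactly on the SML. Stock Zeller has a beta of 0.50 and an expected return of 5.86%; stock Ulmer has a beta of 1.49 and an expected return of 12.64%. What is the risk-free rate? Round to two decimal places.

Both satisfy E(R) = R_f + β·MRP, so the slope of the SML is
MRP = (12.64% − 5.86%) / (1.49 − 0.50) = 6.78% / 0.99 = 6.8485%
R_f = E(R_Zeller) − β_Zeller·MRP = 5.86% − 0.50 × 6.8485% = 2.4358%

2.44%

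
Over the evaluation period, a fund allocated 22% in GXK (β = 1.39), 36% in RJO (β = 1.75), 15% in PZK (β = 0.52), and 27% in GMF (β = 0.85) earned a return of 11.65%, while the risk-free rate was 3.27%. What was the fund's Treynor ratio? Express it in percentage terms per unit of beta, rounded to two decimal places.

6.74%

β_P = 0.22×1.39 + 0.36×1.75 + 0.15×0.52 + 0.27×0.85 = 1.2433
Treynor = (R_P − R_f) / β_P = (11.65% − 3.27%) / 1.2433 = 8.38% / 1.2433 = 6.74%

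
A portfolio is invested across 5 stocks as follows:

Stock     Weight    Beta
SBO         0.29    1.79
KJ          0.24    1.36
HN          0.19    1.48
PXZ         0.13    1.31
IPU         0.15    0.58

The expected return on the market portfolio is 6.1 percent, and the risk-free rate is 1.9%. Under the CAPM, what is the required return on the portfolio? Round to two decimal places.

7.71%

β_P = Σ w_i β_i = 0.29×1.79 + 0.24×1.36 + 0.19×1.48 + 0.13×1.31 + 0.15×0.58 = 1.3840
MRP = 6.1% − 1.9% = 4.20%
E(R_P) = R_f + β_P × MRP = 1.9% + 1.3840 × 4.2% = 7.71%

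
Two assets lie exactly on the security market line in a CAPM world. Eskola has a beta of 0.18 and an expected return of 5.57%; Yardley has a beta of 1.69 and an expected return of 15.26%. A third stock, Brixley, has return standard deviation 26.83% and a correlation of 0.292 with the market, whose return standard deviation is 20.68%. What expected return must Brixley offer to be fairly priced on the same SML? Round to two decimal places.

6.85%

MRP = (15.26% − 5.57%) / (1.69 − 0.18) = 6.4172%
R_f = 5.57% − 0.18 × 6.4172% = 4.4149%
β_Brixley = ρ·σ_i/σ_m = 0.292 × 26.83 / 20.68 = 0.3788
E(R_Brixley) = R_f + β × MRP = 4.4149% + 0.3788 × 6.4172% = 6.85%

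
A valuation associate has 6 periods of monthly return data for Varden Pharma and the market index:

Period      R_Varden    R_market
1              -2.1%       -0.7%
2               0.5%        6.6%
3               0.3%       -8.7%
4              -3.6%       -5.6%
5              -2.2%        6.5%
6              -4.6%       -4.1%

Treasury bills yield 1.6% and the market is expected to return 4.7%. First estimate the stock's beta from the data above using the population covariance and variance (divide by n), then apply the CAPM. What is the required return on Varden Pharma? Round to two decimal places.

Mean R_i = (-2.1 + 0.5 + 0.3 − 3.6 − 2.2 − 4.6) / 6 = -1.9500%
Mean R_m = (-0.7 + 6.6 − 8.7 − 5.6 + 6.5 − 4.1) / 6 = -1.0000%
Σ(R_i − R̄_i)(R_m − R̄_m) = 15.1800  ⇒  Cov = 15.1800 / 6 = 2.5300
Σ(R_m − R̄_m)² = 204.1600  ⇒  Var(R_m) = 204.1600 / 6 = 34.0267
β = Cov / Var(R_m) = 2.5300 / 34.0267 = 0.0744
MRP = 4.7% − 1.6% = 3.10%
E(R) = R_f + β × MRP = 1.6% + 0.0744 × 3.1% = 1.83%

1.83%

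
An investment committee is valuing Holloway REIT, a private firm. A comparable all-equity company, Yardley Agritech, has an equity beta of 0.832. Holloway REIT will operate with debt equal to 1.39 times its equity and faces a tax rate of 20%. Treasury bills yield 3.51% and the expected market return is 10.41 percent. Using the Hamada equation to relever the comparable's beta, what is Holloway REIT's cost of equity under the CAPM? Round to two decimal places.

15.63%

β_L = β_U × [1 + (1 − t)(D/E)] = 0.832 × [1 + (1 − 0.20) × 1.39]
    = 0.832 × [1 + 0.80 × 1.39] = 0.832 × 2.1120 = 1.7572
MRP = 10.41% − 3.51% = 6.90%
E(R) = R_f + β_L × MRP = 3.51% + 1.7572 × 6.90% = 15.63%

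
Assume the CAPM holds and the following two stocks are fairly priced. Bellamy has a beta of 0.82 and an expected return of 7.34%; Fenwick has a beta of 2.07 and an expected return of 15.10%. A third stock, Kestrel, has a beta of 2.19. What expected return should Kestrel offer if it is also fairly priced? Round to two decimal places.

15.84%

MRP (SML slope) = (15.10% − 7.34%) / (2.07 − 0.82) = 7.76% / 1.25 = 6.2080%
R_f (intercept) = 7.34% − 0.82 × 6.2080% = 2.2494%
E(R_Kestrel) = R_f + β × MRP = 2.2494% + 2.19 × 6.2080% = 15.84%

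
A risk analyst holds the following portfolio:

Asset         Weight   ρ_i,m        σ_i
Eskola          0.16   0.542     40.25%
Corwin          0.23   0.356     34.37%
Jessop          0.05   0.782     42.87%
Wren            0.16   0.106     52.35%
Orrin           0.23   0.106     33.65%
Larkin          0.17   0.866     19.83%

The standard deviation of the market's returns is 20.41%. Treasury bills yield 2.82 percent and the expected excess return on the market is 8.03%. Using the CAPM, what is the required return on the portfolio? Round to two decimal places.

7.78%

β_Eskola = 0.542 × 40.25% / 20.41% = 1.0689
β_Corwin = 0.356 × 34.37% / 20.41% = 0.5995
β_Jessop = 0.782 × 42.87% / 20.41% = 1.6425
β_Wren = 0.106 × 52.35% / 20.41% = 0.2719
β_Orrin = 0.106 × 33.65% / 20.41% = 0.1748
β_Larkin = 0.866 × 19.83% / 20.41% = 0.8414
β_P = Σ w_i β_i = 0.16×1.0689 + 0.23×0.5995 + 0.05×1.6425 + 0.16×0.2719 + 0.23×0.1748 + 0.17×0.8414 = 0.6178
E(R_P) = R_f + β_P × MRP = 2.82% + 0.6178 × 8.03% = 7.78%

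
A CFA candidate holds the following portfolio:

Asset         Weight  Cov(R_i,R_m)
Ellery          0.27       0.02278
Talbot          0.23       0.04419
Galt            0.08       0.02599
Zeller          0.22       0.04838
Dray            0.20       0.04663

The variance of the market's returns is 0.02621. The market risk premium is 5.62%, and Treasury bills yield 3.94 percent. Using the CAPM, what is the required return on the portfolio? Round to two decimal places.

β_Ellery = 0.02278 / 0.02621 = 0.8691
β_Talbot = 0.04419 / 0.02621 = 1.6860
β_Galt = 0.02599 / 0.02621 = 0.9916
β_Zeller = 0.04838 / 0.02621 = 1.8459
β_Dray = 0.04663 / 0.02621 = 1.7791
β_P = Σ w_i β_i = 0.27×0.8691 + 0.23×1.6860 + 0.08×0.9916 + 0.22×1.8459 + 0.20×1.7791 = 1.4637
E(R_P) = R_f + β_P × MRP = 3.94% + 1.4637 × 5.62% = 12.17%

12.17%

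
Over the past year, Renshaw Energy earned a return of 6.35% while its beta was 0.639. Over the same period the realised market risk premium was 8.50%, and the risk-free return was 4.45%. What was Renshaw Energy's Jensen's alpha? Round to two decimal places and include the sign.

-3.53%

CAPM benchmark = R_f + β(R_m − R_f) = 4.45% + 0.639 × 8.50% = 9.88150%
α = actual − benchmark = 6.35% − 9.88150% = -3.53%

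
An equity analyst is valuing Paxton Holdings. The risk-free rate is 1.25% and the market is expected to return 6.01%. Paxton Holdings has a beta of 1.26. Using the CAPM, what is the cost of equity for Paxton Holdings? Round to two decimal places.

7.25%

Market risk premium = E(R_m) − R_f = 6.01% − 1.25% = 4.76%
E(R) = R_f + β × MRP = 1.25% + 1.26 × 4.76% = 7.25%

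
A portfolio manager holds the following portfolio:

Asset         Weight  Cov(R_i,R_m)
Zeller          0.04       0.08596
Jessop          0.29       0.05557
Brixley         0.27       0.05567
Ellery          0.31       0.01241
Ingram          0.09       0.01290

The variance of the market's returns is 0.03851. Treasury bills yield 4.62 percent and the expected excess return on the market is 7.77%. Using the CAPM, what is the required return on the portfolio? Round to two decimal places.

β_Zeller = 0.08596 / 0.03851 = 2.2321
β_Jessop = 0.05557 / 0.03851 = 1.4430
β_Brixley = 0.05567 / 0.03851 = 1.4456
β_Ellery = 0.01241 / 0.03851 = 0.3223
β_Ingram = 0.01290 / 0.03851 = 0.3350
β_P = Σ w_i β_i = 0.04×2.2321 + 0.29×1.4430 + 0.27×1.4456 + 0.31×0.3223 + 0.09×0.3350 = 1.0281
E(R_P) = R_f + β_P × MRP = 4.62% + 1.0281 × 7.77% = 12.61%

12.61%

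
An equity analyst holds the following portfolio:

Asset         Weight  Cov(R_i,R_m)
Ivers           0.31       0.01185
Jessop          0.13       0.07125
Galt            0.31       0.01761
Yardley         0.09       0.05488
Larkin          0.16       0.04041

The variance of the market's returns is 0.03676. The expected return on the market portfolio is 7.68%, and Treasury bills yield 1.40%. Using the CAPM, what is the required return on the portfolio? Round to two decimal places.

6.49%

β_Ivers = 0.01185 / 0.03676 = 0.3224
β_Jessop = 0.07125 / 0.03676 = 1.9382
β_Galt = 0.01761 / 0.03676 = 0.4791
β_Yardley = 0.05488 / 0.03676 = 1.4929
β_Larkin = 0.04041 / 0.03676 = 1.0993
β_P = Σ w_i β_i = 0.31×0.3224 + 0.13×1.9382 + 0.31×0.4791 + 0.09×1.4929 + 0.16×1.0993 = 0.8107
MRP = 7.68% − 1.40% = 6.28%
E(R_P) = R_f + β_P × MRP = 1.40% + 0.8107 × 6.28% = 6.49%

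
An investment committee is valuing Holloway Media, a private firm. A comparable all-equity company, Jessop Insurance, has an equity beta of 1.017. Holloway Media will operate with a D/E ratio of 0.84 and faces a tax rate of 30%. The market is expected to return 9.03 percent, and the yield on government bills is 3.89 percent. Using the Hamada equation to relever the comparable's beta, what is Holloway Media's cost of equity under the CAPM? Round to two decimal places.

β_L = β_U × [1 + (1 − t)(D/E)] = 1.017 × [1 + (1 − 0.30) × 0.84]
    = 1.017 × [1 + 0.70 × 0.84] = 1.017 × 1.5880 = 1.6150
MRP = 9.03% − 3.89% = 5.14%
E(R) = R_f + β_L × MRP = 3.89% + 1.6150 × 5.14% = 12.19%

12.19%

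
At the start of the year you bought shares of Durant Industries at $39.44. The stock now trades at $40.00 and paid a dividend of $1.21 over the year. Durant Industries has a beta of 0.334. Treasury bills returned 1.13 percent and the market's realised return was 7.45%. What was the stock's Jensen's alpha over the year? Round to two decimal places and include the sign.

+1.25%

Realised HPR = (P1 + D1 − P0) / P0 = (40.00 + 1.21 − 39.44) / 39.44 = 1.77 / 39.44 = 4.4878%
MRP = 7.45% − 1.13% = 6.32%
CAPM required = R_f + β·MRP = 1.13% + 0.334 × 6.32% = 3.24088%
α = realised − required = 4.4878% − 3.24088% = +1.25%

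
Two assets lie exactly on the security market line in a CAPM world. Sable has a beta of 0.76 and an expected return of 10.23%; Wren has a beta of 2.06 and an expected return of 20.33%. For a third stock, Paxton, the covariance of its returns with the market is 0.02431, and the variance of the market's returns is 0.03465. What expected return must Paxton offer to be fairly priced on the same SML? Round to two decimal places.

9.78%

MRP = (20.33% − 10.23%) / (2.06 − 0.76) = 7.7692%
R_f = 10.23% − 0.76 × 7.7692% = 4.3254%
β_Paxton = Cov / Var(R_m) = 0.02431 / 0.03465 = 0.7016
E(R_Paxton) = R_f + β × MRP = 4.3254% + 0.7016 × 7.7692% = 9.78%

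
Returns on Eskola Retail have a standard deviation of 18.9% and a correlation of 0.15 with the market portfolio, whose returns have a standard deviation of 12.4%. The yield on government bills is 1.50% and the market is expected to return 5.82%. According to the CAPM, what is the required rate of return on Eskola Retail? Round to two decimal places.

2.49%

β = ρ × σ_i / σ_m = 0.15 × 18.9% / 12.4% = 0.2286
MRP = 5.82% − 1.50% = 4.32%
E(R) = 1.50% + 0.2286 × 4.32% = 2.49%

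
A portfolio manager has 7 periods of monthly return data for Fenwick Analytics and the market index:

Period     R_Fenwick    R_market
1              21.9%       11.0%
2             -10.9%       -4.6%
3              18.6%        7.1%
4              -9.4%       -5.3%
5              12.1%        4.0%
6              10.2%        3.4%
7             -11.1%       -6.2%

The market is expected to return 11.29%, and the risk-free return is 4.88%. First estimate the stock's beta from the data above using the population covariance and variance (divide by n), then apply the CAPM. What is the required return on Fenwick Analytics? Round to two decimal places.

Mean R_i = (21.9 − 10.9 + 18.6 − 9.4 + 12.1 + 10.2 − 11.1) / 7 = 4.4857%
Mean R_m = (11.0 − 4.6 + 7.1 − 5.3 + 4.0 + 3.4 − 6.2) / 7 = 1.3429%
Σ(R_i − R̄_i)(R_m − R̄_m) = 582.6543  ⇒  Cov = 582.6543 / 7 = 83.2363
Σ(R_m − R̄_m)² = 274.0371  ⇒  Var(R_m) = 274.0371 / 7 = 39.1482
β = Cov / Var(R_m) = 83.2363 / 39.1482 = 2.1262
MRP = 11.29% − 4.88% = 6.41%
E(R) = R_f + β × MRP = 4.88% + 2.1262 × 6.41% = 18.51%

18.51%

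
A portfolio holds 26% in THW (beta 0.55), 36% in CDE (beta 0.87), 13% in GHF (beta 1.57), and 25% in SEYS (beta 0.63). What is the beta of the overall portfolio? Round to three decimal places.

β_P = Σ w_i β_i = 0.26×0.55 + 0.36×0.87 + 0.13×1.57 + 0.25×0.63 = 0.8178

0.818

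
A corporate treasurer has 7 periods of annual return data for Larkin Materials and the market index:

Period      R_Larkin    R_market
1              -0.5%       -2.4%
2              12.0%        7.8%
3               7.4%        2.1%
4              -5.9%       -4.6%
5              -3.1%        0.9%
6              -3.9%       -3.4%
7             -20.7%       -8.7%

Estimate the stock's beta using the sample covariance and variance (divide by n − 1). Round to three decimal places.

1.823

Mean R_i = (-0.5 + 12.0 + 7.4 − 5.9 − 3.1 − 3.9 − 20.7) / 7 = -2.1000%
Mean R_m = (-2.4 + 7.8 + 2.1 − 4.6 + 0.9 − 3.4 − 8.7) / 7 = -1.1857%
Σ(R_i − R̄_i)(R_m − R̄_m) = 310.6100  ⇒  Cov = 310.6100 / 6 = 51.7683
Σ(R_m − R̄_m)² = 170.3886  ⇒  Var(R_m) = 170.3886 / 6 = 28.3981
β = Cov / Var(R_m) = 51.7683 / 28.3981 = 1.8229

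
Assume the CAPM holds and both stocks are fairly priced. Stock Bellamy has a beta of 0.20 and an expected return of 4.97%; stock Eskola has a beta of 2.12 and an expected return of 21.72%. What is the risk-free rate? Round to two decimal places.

Both satisfy E(R) = R_f + β·MRP, so the slope of the SML is
MRP = (21.72% − 4.97%) / (2.12 − 0.20) = 16.75% / 1.92 = 8.7240%
R_f = E(R_Bellamy) − β_Bellamy·MRP = 4.97% − 0.20 × 8.7240% = 3.2252%

3.23%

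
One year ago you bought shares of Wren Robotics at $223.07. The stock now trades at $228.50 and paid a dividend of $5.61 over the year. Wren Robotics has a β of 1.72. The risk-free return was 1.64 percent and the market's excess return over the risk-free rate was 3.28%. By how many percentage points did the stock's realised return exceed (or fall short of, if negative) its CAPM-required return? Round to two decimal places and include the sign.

-2.33%

Realised HPR = (P1 + D1 − P0) / P0 = (228.50 + 5.61 − 223.07) / 223.07 = 11.04 / 223.07 = 4.9491%
CAPM required = R_f + β·MRP = 1.64% + 1.72 × 3.28% = 7.2816%
α = realised − required = 4.9491% − 7.2816% = -2.33%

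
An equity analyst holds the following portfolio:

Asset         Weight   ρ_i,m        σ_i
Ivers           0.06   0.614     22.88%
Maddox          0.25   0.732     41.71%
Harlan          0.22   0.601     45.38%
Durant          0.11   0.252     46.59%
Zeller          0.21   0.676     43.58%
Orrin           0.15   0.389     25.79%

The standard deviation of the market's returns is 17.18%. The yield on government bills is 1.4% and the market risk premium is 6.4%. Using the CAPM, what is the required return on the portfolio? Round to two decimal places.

β_Ivers = 0.614 × 22.88% / 17.18% = 0.8177
β_Maddox = 0.732 × 41.71% / 17.18% = 1.7772
β_Harlan = 0.601 × 45.38% / 17.18% = 1.5875
β_Durant = 0.252 × 46.59% / 17.18% = 0.6834
β_Zeller = 0.676 × 43.58% / 17.18% = 1.7148
β_Orrin = 0.389 × 25.79% / 17.18% = 0.5840
β_P = Σ w_i β_i = 0.06×0.8177 + 0.25×1.7772 + 0.22×1.5875 + 0.11×0.6834 + 0.21×1.7148 + 0.15×0.5840 = 1.3655
E(R_P) = R_f + β_P × MRP = 1.4% + 1.3655 × 6.4% = 10.14%

10.14%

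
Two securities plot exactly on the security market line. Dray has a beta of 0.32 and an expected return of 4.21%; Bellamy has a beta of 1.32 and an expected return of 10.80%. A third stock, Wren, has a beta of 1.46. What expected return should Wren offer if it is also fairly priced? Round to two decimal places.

MRP (SML slope) = (10.80% − 4.21%) / (1.32 − 0.32) = 6.59% / 1.00 = 6.5900%
R_f (intercept) = 4.21% − 0.32 × 6.5900% = 2.1012%
E(R_Wren) = R_f + β × MRP = 2.1012% + 1.46 × 6.5900% = 11.72%

11.72%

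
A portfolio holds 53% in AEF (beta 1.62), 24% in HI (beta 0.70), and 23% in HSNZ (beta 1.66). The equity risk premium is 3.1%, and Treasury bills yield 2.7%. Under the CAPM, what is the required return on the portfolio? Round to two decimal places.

β_P = Σ w_i β_i = 0.53×1.62 + 0.24×0.70 + 0.23×1.66 = 1.4084
E(R_P) = R_f + β_P × MRP = 2.7% + 1.4084 × 3.1% = 7.07%

7.07%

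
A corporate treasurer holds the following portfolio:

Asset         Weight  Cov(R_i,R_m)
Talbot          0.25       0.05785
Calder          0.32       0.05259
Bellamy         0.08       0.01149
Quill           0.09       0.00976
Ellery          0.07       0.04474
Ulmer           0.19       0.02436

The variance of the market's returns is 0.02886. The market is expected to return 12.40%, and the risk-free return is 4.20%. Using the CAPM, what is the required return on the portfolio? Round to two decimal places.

β_Talbot = 0.05785 / 0.02886 = 2.0045
β_Calder = 0.05259 / 0.02886 = 1.8222
β_Bellamy = 0.01149 / 0.02886 = 0.3981
β_Quill = 0.00976 / 0.02886 = 0.3382
β_Ellery = 0.04474 / 0.02886 = 1.5502
β_Ulmer = 0.02436 / 0.02886 = 0.8441
β_P = Σ w_i β_i = 0.25×2.0045 + 0.32×1.8222 + 0.08×0.3981 + 0.09×0.3382 + 0.07×1.5502 + 0.19×0.8441 = 1.4154
MRP = 12.40% − 4.20% = 8.20%
E(R_P) = R_f + β_P × MRP = 4.20% + 1.4154 × 8.20% = 15.81%

15.81%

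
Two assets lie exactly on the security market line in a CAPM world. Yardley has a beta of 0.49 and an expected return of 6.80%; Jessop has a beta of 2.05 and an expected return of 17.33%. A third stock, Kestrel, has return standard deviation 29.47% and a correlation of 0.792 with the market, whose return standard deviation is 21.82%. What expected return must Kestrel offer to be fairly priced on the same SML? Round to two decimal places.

10.71%

MRP = (17.33% − 6.80%) / (2.05 − 0.49) = 6.7500%
R_f = 6.80% − 0.49 × 6.7500% = 3.4925%
β_Kestrel = ρ·σ_i/σ_m = 0.792 × 29.47 / 21.82 = 1.0697
E(R_Kestrel) = R_f + β × MRP = 3.4925% + 1.0697 × 6.7500% = 10.71%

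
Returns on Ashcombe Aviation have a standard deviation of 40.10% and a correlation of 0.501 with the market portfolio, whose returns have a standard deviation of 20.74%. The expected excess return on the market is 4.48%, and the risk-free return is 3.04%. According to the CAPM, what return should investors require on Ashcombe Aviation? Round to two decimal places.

β = ρ × σ_i / σ_m = 0.501 × 40.10% / 20.74% = 0.9687
E(R) = 3.04% + 0.9687 × 4.48% = 7.38%

7.38%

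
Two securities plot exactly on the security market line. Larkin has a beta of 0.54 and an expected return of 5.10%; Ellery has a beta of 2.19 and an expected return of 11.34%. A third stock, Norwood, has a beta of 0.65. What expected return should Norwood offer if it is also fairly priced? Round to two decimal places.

MRP (SML slope) = (11.34% − 5.10%) / (2.19 − 0.54) = 6.24% / 1.65 = 3.7818%
R_f (intercept) = 5.10% − 0.54 × 3.7818% = 3.0578%
E(R_Norwood) = R_f + β × MRP = 3.0578% + 0.65 × 3.7818% = 5.52%

5.52%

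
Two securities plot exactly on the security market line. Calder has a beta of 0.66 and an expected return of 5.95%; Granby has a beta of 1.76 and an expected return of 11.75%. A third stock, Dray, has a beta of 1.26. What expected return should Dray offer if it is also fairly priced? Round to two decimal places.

9.11%

MRP (SML slope) = (11.75% − 5.95%) / (1.76 − 0.66) = 5.80% / 1.10 = 5.2727%
R_f (intercept) = 5.95% − 0.66 × 5.2727% = 2.4700%
E(R_Dray) = R_f + β × MRP = 2.4700% + 1.26 × 5.2727% = 9.11%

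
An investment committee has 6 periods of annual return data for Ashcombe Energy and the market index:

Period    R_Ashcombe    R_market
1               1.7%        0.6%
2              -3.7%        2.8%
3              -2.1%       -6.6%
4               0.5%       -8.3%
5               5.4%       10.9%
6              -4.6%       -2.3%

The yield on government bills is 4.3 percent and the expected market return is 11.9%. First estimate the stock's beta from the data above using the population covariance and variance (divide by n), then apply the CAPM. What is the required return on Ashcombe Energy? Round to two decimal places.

Mean R_i = (1.7 − 3.7 − 2.1 + 0.5 + 5.4 − 4.6) / 6 = -0.4667%
Mean R_m = (0.6 + 2.8 − 6.6 − 8.3 + 10.9 − 2.3) / 6 = -0.4833%
Σ(R_i − R̄_i)(R_m − R̄_m) = 68.4567  ⇒  Cov = 68.4567 / 6 = 11.4095
Σ(R_m − R̄_m)² = 243.3483  ⇒  Var(R_m) = 243.3483 / 6 = 40.5581
β = Cov / Var(R_m) = 11.4095 / 40.5581 = 0.2813
MRP = 11.9% − 4.3% = 7.60%
E(R) = R_f + β × MRP = 4.3% + 0.2813 × 7.6% = 6.44%

6.44%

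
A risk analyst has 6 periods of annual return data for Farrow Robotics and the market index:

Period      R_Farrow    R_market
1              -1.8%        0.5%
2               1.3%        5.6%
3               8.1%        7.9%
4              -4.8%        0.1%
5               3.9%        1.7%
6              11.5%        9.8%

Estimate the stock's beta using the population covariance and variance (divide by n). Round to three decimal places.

Mean R_i = (-1.8 + 1.3 + 8.1 − 4.8 + 3.9 + 11.5) / 6 = 3.0333%
Mean R_m = (0.5 + 5.6 + 7.9 + 0.1 + 1.7 + 9.8) / 6 = 4.2667%
Σ(R_i − R̄_i)(R_m − R̄_m) = 111.5667  ⇒  Cov = 111.5667 / 6 = 18.5945
Σ(R_m − R̄_m)² = 83.7333  ⇒  Var(R_m) = 83.7333 / 6 = 13.9556
β = Cov / Var(R_m) = 18.5945 / 13.9556 = 1.3324

1.332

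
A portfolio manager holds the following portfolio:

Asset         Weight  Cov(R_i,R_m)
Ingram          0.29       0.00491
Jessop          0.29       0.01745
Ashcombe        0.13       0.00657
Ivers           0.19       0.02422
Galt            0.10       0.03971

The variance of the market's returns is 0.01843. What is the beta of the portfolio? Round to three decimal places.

0.863

β_Ingram = 0.00491 / 0.01843 = 0.2664
β_Jessop = 0.01745 / 0.01843 = 0.9468
β_Ashcombe = 0.00657 / 0.01843 = 0.3565
β_Ivers = 0.02422 / 0.01843 = 1.3142
β_Galt = 0.03971 / 0.01843 = 2.1546
β_P = Σ w_i β_i = 0.29×0.2664 + 0.29×0.9468 + 0.13×0.3565 + 0.19×1.3142 + 0.10×2.1546 = 0.8633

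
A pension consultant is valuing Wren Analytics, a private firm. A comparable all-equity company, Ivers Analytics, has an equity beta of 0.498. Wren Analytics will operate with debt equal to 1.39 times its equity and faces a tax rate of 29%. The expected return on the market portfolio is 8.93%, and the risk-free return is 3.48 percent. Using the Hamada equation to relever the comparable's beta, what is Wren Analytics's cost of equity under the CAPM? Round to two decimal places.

8.87%

β_L = β_U × [1 + (1 − t)(D/E)] = 0.498 × [1 + (1 − 0.29) × 1.39]
    = 0.498 × [1 + 0.71 × 1.39] = 0.498 × 1.9869 = 0.9895
MRP = 8.93% − 3.48% = 5.45%
E(R) = R_f + β_L × MRP = 3.48% + 0.9895 × 5.45% = 8.87%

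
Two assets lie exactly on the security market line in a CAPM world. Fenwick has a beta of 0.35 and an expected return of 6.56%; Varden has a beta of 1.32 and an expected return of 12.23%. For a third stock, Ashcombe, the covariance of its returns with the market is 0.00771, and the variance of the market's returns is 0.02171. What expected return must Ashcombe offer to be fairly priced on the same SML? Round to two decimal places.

6.59%

MRP = (12.23% − 6.56%) / (1.32 − 0.35) = 5.8454%
R_f = 6.56% − 0.35 × 5.8454% = 4.5141%
β_Ashcombe = Cov / Var(R_m) = 0.00771 / 0.02171 = 0.3551
E(R_Ashcombe) = R_f + β × MRP = 4.5141% + 0.3551 × 5.8454% = 6.59%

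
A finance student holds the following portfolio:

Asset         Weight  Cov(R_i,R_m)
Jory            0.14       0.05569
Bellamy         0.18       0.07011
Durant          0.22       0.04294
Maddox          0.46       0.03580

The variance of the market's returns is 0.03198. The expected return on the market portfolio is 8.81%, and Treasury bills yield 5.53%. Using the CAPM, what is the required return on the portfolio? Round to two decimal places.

β_Jory = 0.05569 / 0.03198 = 1.7414
β_Bellamy = 0.07011 / 0.03198 = 2.1923
β_Durant = 0.04294 / 0.03198 = 1.3427
β_Maddox = 0.03580 / 0.03198 = 1.1194
β_P = Σ w_i β_i = 0.14×1.7414 + 0.18×2.1923 + 0.22×1.3427 + 0.46×1.1194 = 1.4487
MRP = 8.81% − 5.53% = 3.28%
E(R_P) = R_f + β_P × MRP = 5.53% + 1.4487 × 3.28% = 10.28%

10.28%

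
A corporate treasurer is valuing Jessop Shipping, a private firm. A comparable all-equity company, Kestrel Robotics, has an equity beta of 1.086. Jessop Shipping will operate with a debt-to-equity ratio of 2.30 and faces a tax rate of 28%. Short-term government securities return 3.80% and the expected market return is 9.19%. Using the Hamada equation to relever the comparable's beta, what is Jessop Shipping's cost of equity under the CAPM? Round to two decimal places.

β_L = β_U × [1 + (1 − t)(D/E)] = 1.086 × [1 + (1 − 0.28) × 2.30]
    = 1.086 × [1 + 0.72 × 2.30] = 1.086 × 2.6560 = 2.8844
MRP = 9.19% − 3.80% = 5.39%
E(R) = R_f + β_L × MRP = 3.80% + 2.8844 × 5.39% = 19.35%

19.35%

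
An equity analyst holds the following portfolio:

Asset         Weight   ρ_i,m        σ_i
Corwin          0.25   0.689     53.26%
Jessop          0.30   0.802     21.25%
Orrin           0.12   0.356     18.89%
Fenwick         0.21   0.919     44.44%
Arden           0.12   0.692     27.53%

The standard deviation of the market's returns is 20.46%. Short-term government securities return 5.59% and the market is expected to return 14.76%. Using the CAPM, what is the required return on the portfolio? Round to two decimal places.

β_Corwin = 0.689 × 53.26% / 20.46% = 1.7936
β_Jessop = 0.802 × 21.25% / 20.46% = 0.8330
β_Orrin = 0.356 × 18.89% / 20.46% = 0.3287
β_Fenwick = 0.919 × 44.44% / 20.46% = 1.9961
β_Arden = 0.692 × 27.53% / 20.46% = 0.9311
β_P = Σ w_i β_i = 0.25×1.7936 + 0.30×0.8330 + 0.12×0.3287 + 0.21×1.9961 + 0.12×0.9311 = 1.2687
MRP = 14.76% − 5.59% = 9.17%
E(R_P) = R_f + β_P × MRP = 5.59% + 1.2687 × 9.17% = 17.22%

17.22%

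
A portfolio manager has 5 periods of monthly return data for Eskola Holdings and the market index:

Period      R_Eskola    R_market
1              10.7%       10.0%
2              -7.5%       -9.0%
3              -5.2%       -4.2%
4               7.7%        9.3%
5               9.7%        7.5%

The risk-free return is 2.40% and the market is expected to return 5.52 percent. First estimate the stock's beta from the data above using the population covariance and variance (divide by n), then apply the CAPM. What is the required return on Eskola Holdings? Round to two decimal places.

5.46%

Mean R_i = (10.7 − 7.5 − 5.2 + 7.7 + 9.7) / 5 = 3.0800%
Mean R_m = (10.0 − 9.0 − 4.2 + 9.3 + 7.5) / 5 = 2.7200%
Σ(R_i − R̄_i)(R_m − R̄_m) = 298.8120  ⇒  Cov = 298.8120 / 5 = 59.7624
Σ(R_m − R̄_m)² = 304.3880  ⇒  Var(R_m) = 304.3880 / 5 = 60.8776
β = Cov / Var(R_m) = 59.7624 / 60.8776 = 0.9817
MRP = 5.52% − 2.40% = 3.12%
E(R) = R_f + β × MRP = 2.40% + 0.9817 × 3.12% = 5.46%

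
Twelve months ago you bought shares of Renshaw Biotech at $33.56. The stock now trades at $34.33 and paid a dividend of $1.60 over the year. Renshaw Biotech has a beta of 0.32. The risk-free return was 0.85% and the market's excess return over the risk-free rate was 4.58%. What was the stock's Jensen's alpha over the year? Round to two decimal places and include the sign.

Realised HPR = (P1 + D1 − P0) / P0 = (34.33 + 1.60 − 33.56) / 33.56 = 2.37 / 33.56 = 7.0620%
CAPM required = R_f + β·MRP = 0.85% + 0.32 × 4.58% = 2.3156%
α = realised − required = 7.0620% − 2.3156% = +4.75%

+4.75%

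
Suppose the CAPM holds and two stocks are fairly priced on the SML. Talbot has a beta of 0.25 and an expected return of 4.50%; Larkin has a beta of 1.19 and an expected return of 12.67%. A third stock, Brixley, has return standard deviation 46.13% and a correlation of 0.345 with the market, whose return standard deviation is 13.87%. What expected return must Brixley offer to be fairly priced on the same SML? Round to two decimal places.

MRP = (12.67% − 4.50%) / (1.19 − 0.25) = 8.6915%
R_f = 4.50% − 0.25 × 8.6915% = 2.3271%
β_Brixley = ρ·σ_i/σ_m = 0.345 × 46.13 / 13.87 = 1.1474
E(R_Brixley) = R_f + β × MRP = 2.3271% + 1.1474 × 8.6915% = 12.30%

12.30%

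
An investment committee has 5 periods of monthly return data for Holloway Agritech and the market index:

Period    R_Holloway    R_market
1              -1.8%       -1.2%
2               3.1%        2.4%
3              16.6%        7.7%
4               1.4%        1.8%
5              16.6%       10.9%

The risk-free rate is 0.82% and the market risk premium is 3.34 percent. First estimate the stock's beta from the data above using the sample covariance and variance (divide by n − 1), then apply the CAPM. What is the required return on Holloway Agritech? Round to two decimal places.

6.63%

Mean R_i = (-1.8 + 3.1 + 16.6 + 1.4 + 16.6) / 5 = 7.1800%
Mean R_m = (-1.2 + 2.4 + 7.7 + 1.8 + 10.9) / 5 = 4.3200%
Σ(R_i − R̄_i)(R_m − R̄_m) = 165.7920  ⇒  Cov = 165.7920 / 4 = 41.4480
Σ(R_m − R̄_m)² = 95.2280  ⇒  Var(R_m) = 95.2280 / 4 = 23.8070
β = Cov / Var(R_m) = 41.4480 / 23.8070 = 1.7410
E(R) = R_f + β × MRP = 0.82% + 1.7410 × 3.34% = 6.63%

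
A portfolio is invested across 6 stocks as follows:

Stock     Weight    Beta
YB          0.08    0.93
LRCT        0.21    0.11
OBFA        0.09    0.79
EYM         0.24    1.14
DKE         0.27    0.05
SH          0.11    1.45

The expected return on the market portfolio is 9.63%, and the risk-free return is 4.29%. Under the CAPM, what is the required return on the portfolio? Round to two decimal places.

7.58%

β_P = Σ w_i β_i = 0.08×0.93 + 0.21×0.11 + 0.09×0.79 + 0.24×1.14 + 0.27×0.05 + 0.11×1.45 = 0.6152
MRP = 9.63% − 4.29% = 5.34%
E(R_P) = R_f + β_P × MRP = 4.29% + 0.6152 × 5.34% = 7.58%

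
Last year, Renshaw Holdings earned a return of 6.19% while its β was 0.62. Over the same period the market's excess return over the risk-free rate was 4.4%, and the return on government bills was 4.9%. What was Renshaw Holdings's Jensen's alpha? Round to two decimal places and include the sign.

CAPM benchmark = R_f + β(R_m − R_f) = 4.9% + 0.62 × 4.4% = 7.6280%
α = actual − benchmark = 6.19% − 7.6280% = -1.44%

-1.44%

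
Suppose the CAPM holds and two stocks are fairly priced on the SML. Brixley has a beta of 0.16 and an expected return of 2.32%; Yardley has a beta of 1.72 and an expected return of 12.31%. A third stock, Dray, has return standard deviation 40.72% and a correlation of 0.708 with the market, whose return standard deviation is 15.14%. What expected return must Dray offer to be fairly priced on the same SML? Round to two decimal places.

MRP = (12.31% − 2.32%) / (1.72 − 0.16) = 6.4038%
R_f = 2.32% − 0.16 × 6.4038% = 1.2954%
β_Dray = ρ·σ_i/σ_m = 0.708 × 40.72 / 15.14 = 1.9042
E(R_Dray) = R_f + β × MRP = 1.2954% + 1.9042 × 6.4038% = 13.49%

13.49%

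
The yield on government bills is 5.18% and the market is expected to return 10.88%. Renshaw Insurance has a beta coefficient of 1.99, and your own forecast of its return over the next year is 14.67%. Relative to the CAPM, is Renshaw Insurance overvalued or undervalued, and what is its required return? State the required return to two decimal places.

Overvalued; required return 16.52%

MRP = 10.88% − 5.18% = 5.70%
Required return = R_f + β·MRP = 5.18% + 1.99 × 5.70% = 16.52%
Forecast 14.67% < required 16.52% → the stock plots below the SML → overvalued.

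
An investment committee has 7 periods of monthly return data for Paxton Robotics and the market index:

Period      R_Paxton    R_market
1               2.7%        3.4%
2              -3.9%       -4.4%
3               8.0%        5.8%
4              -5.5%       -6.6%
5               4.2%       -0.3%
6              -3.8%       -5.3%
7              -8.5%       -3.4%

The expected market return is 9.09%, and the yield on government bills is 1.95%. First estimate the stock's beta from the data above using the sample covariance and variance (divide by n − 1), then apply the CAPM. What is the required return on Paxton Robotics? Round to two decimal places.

Mean R_i = (2.7 − 3.9 + 8.0 − 5.5 + 4.2 − 3.8 − 8.5) / 7 = -0.9714%
Mean R_m = (3.4 − 4.4 + 5.8 − 6.6 − 0.3 − 5.3 − 3.4) / 7 = -1.5429%
Σ(R_i − R̄_i)(R_m − R̄_m) = 146.3286  ⇒  Cov = 146.3286 / 6 = 24.3881
Σ(R_m − R̄_m)² = 131.1971  ⇒  Var(R_m) = 131.1971 / 6 = 21.8662
β = Cov / Var(R_m) = 24.3881 / 21.8662 = 1.1153
MRP = 9.09% − 1.95% = 7.14%
E(R) = R_f + β × MRP = 1.95% + 1.1153 × 7.14% = 9.91%

9.91%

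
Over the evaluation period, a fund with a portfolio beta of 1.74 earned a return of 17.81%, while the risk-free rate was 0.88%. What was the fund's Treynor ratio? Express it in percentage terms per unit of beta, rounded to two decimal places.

9.73%

Treynor = (R_P − R_f) / β_P = (17.81% − 0.88%) / 1.7400 = 16.93% / 1.7400 = 9.73%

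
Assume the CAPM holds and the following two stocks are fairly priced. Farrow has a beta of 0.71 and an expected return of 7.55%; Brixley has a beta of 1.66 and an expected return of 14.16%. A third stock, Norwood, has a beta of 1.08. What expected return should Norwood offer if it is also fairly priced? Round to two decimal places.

10.12%

MRP (SML slope) = (14.16% − 7.55%) / (1.66 − 0.71) = 6.61% / 0.95 = 6.9579%
R_f (intercept) = 7.55% − 0.71 × 6.9579% = 2.6099%
E(R_Norwood) = R_f + β × MRP = 2.6099% + 1.08 × 6.9579% = 10.12%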